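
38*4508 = 171304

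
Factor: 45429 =3^1*19^1*797^1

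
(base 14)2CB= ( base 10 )571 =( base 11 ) 47a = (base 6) 2351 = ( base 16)23B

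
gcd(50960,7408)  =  16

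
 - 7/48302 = - 7/48302 = - 0.00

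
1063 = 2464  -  1401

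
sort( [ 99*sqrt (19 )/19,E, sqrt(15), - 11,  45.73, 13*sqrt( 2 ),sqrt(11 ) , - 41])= [ - 41 , - 11 , E, sqrt(11), sqrt( 15), 13*sqrt( 2 ),99*sqrt (19)/19,45.73 ] 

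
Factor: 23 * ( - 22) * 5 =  - 2530  =  - 2^1 * 5^1 *11^1 * 23^1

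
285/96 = 2 + 31/32 = 2.97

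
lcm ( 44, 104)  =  1144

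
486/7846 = 243/3923= 0.06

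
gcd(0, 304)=304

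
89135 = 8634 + 80501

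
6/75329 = 6/75329 =0.00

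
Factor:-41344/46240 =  - 76/85 = - 2^2*5^( - 1)*17^(-1)*19^1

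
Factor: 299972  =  2^2*19^1*3947^1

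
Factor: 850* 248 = 210800 = 2^4*5^2 *17^1 * 31^1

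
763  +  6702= 7465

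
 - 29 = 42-71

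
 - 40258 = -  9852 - 30406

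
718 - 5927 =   -  5209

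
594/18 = 33 =33.00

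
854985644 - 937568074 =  - 82582430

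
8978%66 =2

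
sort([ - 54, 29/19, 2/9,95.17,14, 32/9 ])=[ - 54,2/9,29/19,32/9 , 14,95.17]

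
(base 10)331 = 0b101001011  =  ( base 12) 237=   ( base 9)407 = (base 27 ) C7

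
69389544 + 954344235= 1023733779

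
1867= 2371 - 504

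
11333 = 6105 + 5228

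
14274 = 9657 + 4617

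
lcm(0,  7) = 0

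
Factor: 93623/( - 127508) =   -  373/508 = - 2^( - 2)*127^(-1)*373^1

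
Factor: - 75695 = -5^1*15139^1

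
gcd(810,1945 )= 5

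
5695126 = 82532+5612594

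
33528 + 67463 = 100991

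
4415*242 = 1068430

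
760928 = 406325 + 354603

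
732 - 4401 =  - 3669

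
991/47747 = 991/47747 = 0.02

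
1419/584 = 2 + 251/584 = 2.43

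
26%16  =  10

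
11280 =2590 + 8690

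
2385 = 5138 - 2753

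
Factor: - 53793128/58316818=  - 26896564/29158409 = -2^2*7^(  -  1 )  *241^1*653^( - 1) * 6379^(-1)*27901^1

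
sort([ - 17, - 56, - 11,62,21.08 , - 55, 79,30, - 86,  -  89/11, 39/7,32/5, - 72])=[ - 86, - 72, - 56 , - 55,-17  , - 11, -89/11,39/7,32/5, 21.08, 30, 62,79]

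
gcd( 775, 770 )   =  5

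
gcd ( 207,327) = 3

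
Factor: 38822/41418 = 329/351=3^( - 3 )*7^1 *13^(-1)*47^1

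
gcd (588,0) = 588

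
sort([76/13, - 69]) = [ - 69,76/13 ] 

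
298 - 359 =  - 61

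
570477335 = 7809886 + 562667449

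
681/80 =681/80=8.51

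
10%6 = 4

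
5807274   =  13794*421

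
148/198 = 74/99 =0.75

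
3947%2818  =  1129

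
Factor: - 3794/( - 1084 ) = 7/2 = 2^( - 1 )*7^1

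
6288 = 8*786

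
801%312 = 177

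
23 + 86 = 109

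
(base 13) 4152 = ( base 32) 8q0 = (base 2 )10001101000000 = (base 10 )9024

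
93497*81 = 7573257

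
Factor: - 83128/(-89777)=2^3 *17^(-1 ) * 5281^(-1 )*10391^1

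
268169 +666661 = 934830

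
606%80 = 46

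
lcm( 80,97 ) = 7760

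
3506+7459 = 10965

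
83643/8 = 10455 + 3/8 = 10455.38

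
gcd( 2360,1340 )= 20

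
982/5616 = 491/2808 = 0.17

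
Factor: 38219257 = 41^1*932177^1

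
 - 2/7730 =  - 1 +3864/3865 = - 0.00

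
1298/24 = 649/12 = 54.08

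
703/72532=703/72532 = 0.01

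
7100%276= 200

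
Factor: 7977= 3^1*2659^1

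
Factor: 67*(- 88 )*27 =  - 159192 =-2^3*3^3*11^1 *67^1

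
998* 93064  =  92877872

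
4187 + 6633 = 10820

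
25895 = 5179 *5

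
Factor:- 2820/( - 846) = 2^1*3^( - 1)*5^1 = 10/3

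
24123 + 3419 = 27542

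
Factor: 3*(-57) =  - 3^2*19^1= - 171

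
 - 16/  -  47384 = 2/5923 = 0.00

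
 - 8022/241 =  - 34 + 172/241 = - 33.29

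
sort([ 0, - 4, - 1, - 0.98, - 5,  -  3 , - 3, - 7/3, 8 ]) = [ - 5, - 4, - 3,  -  3, - 7/3, - 1, - 0.98,0,  8]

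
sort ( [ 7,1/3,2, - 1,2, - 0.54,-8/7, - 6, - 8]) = [ - 8,-6, - 8/7, - 1,-0.54,1/3, 2,2, 7] 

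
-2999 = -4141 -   -  1142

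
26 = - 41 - -67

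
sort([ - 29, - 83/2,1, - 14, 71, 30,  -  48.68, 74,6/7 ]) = [ - 48.68, - 83/2,-29, - 14,6/7, 1,30 , 71,74]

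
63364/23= 2754 + 22/23 = 2754.96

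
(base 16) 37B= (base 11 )740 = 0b1101111011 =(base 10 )891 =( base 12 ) 623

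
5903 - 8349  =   - 2446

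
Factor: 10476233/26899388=2^( - 2)*17^1*31^1*103^1*193^1 * 6724847^( - 1 )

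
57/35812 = 57/35812 = 0.00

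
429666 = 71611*6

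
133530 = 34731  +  98799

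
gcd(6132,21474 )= 6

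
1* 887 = 887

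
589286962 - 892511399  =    -  303224437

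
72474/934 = 36237/467=77.60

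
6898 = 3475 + 3423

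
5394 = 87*62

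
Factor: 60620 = 2^2*5^1 * 7^1*433^1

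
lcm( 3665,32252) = 161260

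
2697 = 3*899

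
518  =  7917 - 7399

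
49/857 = 49/857 = 0.06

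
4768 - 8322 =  - 3554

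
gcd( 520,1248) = 104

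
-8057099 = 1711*(  -  4709 )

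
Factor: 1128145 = 5^1*225629^1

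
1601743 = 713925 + 887818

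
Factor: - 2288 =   -  2^4 * 11^1*13^1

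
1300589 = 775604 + 524985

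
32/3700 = 8/925 = 0.01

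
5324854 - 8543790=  - 3218936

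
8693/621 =8693/621= 14.00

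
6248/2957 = 6248/2957 = 2.11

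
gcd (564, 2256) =564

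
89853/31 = 89853/31 = 2898.48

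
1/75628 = 1/75628 = 0.00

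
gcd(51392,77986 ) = 2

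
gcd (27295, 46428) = 53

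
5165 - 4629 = 536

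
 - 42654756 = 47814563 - 90469319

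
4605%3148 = 1457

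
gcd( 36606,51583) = 1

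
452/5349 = 452/5349 = 0.08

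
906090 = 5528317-4622227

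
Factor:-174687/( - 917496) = 58229/305832= 2^( - 3 ) * 3^( -1 ) *12743^( - 1)*58229^1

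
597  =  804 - 207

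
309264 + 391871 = 701135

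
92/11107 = 92/11107  =  0.01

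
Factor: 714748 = 2^2*17^1*23^1*457^1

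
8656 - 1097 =7559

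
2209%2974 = 2209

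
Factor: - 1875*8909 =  - 16704375 = -3^1 * 5^4*59^1*151^1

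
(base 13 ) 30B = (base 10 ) 518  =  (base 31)gm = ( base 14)290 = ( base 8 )1006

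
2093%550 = 443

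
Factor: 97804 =2^2 * 7^2 * 499^1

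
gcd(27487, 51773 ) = 1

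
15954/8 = 7977/4 = 1994.25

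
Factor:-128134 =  - 2^1*64067^1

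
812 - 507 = 305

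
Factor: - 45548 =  - 2^2*59^1*193^1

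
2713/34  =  2713/34=79.79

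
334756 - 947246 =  - 612490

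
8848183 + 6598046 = 15446229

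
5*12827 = 64135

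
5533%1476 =1105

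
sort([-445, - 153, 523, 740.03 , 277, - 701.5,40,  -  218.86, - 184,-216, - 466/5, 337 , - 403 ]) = [ - 701.5, - 445,-403, - 218.86, - 216,-184, - 153, - 466/5, 40,277, 337,523,740.03]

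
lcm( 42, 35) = 210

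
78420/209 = 78420/209 =375.22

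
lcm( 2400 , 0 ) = 0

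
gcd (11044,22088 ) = 11044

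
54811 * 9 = 493299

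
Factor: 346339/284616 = 2^( - 3 )* 3^( - 2)*7^1*59^( - 1)*67^( - 1)*  49477^1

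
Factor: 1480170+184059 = 1664229 = 3^1*7^1*19^1*43^1 * 97^1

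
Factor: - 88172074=-2^1*257^1*171541^1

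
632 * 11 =6952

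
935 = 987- 52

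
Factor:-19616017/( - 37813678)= 2^( - 1)*7^(-1 )*17^( - 1)*158881^( - 1)*19616017^1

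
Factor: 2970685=5^1 * 594137^1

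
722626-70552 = 652074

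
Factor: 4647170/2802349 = 422470/254759 = 2^1*5^1*83^1 *373^(-1) * 509^1*683^( - 1 ) 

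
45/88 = 45/88 = 0.51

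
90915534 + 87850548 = 178766082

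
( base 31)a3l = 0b10010111111100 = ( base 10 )9724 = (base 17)1GB0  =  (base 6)113004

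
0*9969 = 0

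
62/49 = 62/49  =  1.27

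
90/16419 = 30/5473 = 0.01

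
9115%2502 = 1609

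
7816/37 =211+9/37 = 211.24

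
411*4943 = 2031573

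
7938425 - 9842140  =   - 1903715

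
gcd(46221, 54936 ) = 21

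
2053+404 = 2457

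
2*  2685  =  5370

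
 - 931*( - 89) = 82859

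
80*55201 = 4416080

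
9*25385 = 228465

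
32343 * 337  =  10899591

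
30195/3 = 10065 =10065.00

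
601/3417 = 601/3417= 0.18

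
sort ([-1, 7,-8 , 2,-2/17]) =[ - 8, -1, - 2/17,2,7]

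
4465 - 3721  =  744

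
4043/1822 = 2  +  399/1822 = 2.22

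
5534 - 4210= 1324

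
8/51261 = 8/51261 =0.00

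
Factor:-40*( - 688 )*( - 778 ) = -21410560 =-2^8*5^1 * 43^1 * 389^1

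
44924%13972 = 3008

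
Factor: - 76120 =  - 2^3*5^1 * 11^1*173^1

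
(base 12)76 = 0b1011010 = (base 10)90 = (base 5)330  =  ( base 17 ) 55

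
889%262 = 103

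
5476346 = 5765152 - 288806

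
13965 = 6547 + 7418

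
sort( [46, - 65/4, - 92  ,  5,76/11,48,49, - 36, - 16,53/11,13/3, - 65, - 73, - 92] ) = [ - 92, - 92, - 73,-65, - 36, - 65/4, - 16,13/3,  53/11,5, 76/11 , 46, 48,49 ]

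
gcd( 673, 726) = 1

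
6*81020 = 486120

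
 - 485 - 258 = -743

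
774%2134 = 774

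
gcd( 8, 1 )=1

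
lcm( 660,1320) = 1320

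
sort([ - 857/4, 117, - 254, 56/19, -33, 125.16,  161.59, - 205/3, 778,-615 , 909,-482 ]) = [- 615,  -  482,  -  254,-857/4, - 205/3, - 33, 56/19,  117, 125.16, 161.59, 778, 909 ]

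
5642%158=112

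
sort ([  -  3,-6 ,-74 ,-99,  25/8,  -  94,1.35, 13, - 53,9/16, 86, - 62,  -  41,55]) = [  -  99,  -  94,-74,  -  62, - 53, - 41, - 6, - 3,  9/16, 1.35 , 25/8, 13, 55, 86 ]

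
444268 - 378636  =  65632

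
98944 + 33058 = 132002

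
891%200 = 91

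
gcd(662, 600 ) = 2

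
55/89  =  55/89 = 0.62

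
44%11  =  0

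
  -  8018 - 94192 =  - 102210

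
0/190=0= 0.00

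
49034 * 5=245170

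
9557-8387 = 1170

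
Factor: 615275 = 5^2*24611^1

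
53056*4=212224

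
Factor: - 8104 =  - 2^3*1013^1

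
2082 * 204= 424728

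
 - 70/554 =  - 35/277 = - 0.13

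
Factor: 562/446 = 223^( - 1 ) *281^1= 281/223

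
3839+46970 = 50809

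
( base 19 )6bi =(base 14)c2d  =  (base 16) 959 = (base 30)2jn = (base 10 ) 2393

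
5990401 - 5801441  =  188960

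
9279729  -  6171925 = 3107804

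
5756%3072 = 2684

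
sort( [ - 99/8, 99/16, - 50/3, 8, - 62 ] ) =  [ - 62 ,-50/3,  -  99/8,99/16 , 8 ] 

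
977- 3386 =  - 2409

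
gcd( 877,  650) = 1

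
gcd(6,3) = 3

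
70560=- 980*( - 72)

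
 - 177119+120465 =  - 56654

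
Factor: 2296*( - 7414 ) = -17022544 = - 2^4*7^1*11^1*41^1*337^1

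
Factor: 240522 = 2^1 *3^1 *40087^1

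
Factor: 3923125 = 5^4*6277^1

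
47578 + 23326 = 70904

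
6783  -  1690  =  5093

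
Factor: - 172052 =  - 2^2*43013^1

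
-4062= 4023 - 8085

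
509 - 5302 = - 4793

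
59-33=26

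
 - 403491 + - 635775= -1039266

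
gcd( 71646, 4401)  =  3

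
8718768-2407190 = 6311578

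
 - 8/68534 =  - 1 + 34263/34267 =- 0.00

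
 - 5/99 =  - 5/99 =- 0.05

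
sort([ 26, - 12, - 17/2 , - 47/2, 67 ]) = [ - 47/2, - 12,-17/2, 26, 67]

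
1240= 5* 248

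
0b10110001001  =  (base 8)2611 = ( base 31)1EM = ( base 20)3ah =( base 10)1417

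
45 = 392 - 347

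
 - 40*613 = -24520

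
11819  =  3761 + 8058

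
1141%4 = 1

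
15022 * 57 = 856254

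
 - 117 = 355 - 472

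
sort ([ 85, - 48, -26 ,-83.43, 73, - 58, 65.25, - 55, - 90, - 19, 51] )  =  [ - 90, - 83.43, - 58, - 55, - 48, - 26, - 19, 51, 65.25,73 , 85]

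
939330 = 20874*45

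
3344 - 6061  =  -2717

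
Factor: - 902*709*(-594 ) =379873692 = 2^2 *3^3*11^2 *41^1 * 709^1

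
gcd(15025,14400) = 25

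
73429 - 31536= 41893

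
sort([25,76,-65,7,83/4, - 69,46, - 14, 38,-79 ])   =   [ - 79, - 69, - 65 , - 14, 7, 83/4, 25,38,46,76 ]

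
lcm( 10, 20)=20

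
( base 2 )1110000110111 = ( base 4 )1300313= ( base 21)g7k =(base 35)5VD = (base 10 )7223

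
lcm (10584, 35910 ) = 1005480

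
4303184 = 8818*488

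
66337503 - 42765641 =23571862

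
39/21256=39/21256 = 0.00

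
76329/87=25443/29 = 877.34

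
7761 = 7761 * 1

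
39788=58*686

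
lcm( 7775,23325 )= 23325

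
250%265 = 250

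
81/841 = 81/841 = 0.10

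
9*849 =7641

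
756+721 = 1477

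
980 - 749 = 231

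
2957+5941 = 8898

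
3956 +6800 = 10756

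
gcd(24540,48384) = 12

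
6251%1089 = 806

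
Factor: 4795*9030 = 43298850 = 2^1*3^1*5^2*7^2 *43^1 *137^1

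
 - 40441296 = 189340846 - 229782142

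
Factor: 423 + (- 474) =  - 51 = - 3^1*17^1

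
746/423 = 746/423 = 1.76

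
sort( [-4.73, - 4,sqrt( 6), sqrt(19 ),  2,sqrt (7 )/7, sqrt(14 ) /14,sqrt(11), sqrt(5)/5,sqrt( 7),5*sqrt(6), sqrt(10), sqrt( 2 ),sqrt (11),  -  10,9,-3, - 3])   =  [ - 10,-4.73, - 4, - 3,  -  3 , sqrt( 14)/14, sqrt( 7 ) /7 , sqrt( 5)/5, sqrt(2 ), 2, sqrt( 6), sqrt(7), sqrt( 10 ), sqrt(11),sqrt(11 ),sqrt(19),9, 5*sqrt(6 )]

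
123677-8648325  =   -8524648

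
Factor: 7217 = 7^1*1031^1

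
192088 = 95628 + 96460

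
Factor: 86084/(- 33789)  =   - 2^2 * 3^( - 1)*7^(-1 )*1609^( - 1 ) * 21521^1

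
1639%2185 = 1639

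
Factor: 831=3^1*277^1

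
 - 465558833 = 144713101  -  610271934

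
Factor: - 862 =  - 2^1*431^1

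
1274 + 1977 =3251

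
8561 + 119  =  8680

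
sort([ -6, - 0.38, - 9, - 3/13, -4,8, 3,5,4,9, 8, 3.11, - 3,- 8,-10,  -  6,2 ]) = [ - 10, - 9, - 8, - 6, -6, - 4, - 3,  -  0.38  , - 3/13,2, 3, 3.11, 4,5,8,  8, 9 ]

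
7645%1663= 993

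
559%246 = 67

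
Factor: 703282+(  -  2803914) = -2100632 = - 2^3*97^1  *  2707^1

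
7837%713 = 707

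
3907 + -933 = 2974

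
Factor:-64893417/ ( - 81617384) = 2^(  -  3)*3^1  *19^1*47^1*193^(  -  1)*24223^1* 52861^( - 1)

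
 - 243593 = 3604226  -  3847819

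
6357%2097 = 66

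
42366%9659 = 3730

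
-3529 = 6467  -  9996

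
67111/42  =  1597 + 37/42 = 1597.88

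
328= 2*164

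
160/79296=5/2478 =0.00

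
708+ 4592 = 5300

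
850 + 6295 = 7145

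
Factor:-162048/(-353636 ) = 2^6 *3^1 * 419^(-1 ) =192/419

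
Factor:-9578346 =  - 2^1*3^1 * 797^1*2003^1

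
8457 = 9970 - 1513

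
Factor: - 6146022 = - 2^1*3^1* 1024337^1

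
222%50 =22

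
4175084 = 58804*71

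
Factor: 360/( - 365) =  - 72/73=- 2^3 * 3^2* 73^( - 1 ) 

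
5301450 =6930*765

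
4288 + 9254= 13542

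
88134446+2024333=90158779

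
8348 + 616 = 8964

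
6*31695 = 190170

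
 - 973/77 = - 139/11 =-12.64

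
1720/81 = 21 + 19/81 = 21.23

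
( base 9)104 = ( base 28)31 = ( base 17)50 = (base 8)125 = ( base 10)85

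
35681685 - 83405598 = -47723913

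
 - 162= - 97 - 65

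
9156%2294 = 2274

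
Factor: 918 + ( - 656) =262=2^1 *131^1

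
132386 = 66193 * 2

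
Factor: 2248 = 2^3*281^1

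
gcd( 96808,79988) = 4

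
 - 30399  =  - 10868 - 19531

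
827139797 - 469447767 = 357692030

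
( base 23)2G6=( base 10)1432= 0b10110011000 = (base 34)184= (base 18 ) 47a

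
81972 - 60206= 21766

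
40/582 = 20/291  =  0.07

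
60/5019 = 20/1673=0.01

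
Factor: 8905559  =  13^1*457^1 * 1499^1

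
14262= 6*2377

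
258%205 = 53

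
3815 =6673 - 2858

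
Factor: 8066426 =2^1 * 89^1*45317^1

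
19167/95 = 19167/95 =201.76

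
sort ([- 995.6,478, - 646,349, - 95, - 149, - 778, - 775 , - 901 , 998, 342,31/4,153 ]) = [ - 995.6, - 901, - 778, - 775,  -  646 , - 149, - 95, 31/4, 153,342 , 349, 478, 998]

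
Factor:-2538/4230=  -  3/5 =- 3^1 * 5^( - 1) 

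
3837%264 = 141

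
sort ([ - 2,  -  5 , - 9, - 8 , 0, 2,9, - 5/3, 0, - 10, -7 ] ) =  [ - 10, - 9, - 8,  -  7, - 5, - 2, - 5/3,0, 0, 2, 9] 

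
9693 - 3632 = 6061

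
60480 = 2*30240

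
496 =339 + 157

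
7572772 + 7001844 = 14574616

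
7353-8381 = -1028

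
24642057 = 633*38929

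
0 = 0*416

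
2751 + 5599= 8350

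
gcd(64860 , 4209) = 69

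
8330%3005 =2320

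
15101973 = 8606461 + 6495512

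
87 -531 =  - 444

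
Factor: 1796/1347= 4/3 = 2^2*3^(-1) 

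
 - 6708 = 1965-8673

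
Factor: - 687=-3^1*229^1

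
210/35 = 6 = 6.00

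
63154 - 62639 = 515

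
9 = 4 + 5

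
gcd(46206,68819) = 1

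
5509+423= 5932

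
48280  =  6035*8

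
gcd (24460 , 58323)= 1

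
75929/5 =15185 + 4/5 = 15185.80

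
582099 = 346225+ 235874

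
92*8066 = 742072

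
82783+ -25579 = 57204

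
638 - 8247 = -7609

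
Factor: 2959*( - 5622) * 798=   -  2^2*3^2*7^1*11^1*19^1 * 269^1*937^1= -13275127404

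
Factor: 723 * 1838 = 2^1*3^1 * 241^1*919^1 = 1328874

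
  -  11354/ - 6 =5677/3 = 1892.33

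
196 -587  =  -391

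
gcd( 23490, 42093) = 27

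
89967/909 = 29989/303= 98.97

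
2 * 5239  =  10478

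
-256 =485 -741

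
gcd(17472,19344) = 624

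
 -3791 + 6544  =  2753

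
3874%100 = 74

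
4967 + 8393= 13360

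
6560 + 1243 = 7803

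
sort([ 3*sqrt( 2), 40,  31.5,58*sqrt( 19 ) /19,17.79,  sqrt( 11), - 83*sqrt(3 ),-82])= [-83*sqrt(3 ), - 82,sqrt(11 ),3*sqrt( 2 ),58*sqrt(19) /19, 17.79,31.5, 40] 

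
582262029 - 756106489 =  - 173844460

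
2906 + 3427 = 6333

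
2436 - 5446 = -3010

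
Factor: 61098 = 2^1 * 3^1 *17^1*599^1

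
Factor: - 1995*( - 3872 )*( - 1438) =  - 11108032320 = -2^6*3^1*5^1*7^1*11^2 * 19^1*719^1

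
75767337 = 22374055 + 53393282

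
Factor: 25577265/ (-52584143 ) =  -  3^1*5^1*7^2*17^1*23^1*89^1*52584143^( - 1)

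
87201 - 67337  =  19864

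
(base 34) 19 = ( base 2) 101011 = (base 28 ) 1F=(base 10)43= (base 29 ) 1E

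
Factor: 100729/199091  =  383/757 = 383^1*757^( - 1) 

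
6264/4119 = 2088/1373 = 1.52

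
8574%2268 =1770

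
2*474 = 948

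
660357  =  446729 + 213628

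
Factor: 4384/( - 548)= - 2^3= - 8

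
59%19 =2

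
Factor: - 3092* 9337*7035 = -2^2*3^1*5^1*7^1*67^1*773^1*9337^1=- 203100478140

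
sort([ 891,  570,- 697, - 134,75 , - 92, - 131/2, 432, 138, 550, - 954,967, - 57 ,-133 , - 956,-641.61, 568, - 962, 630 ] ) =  [ - 962 , - 956,-954, - 697 , - 641.61,-134 , - 133, - 92,  -  131/2,- 57, 75 , 138 , 432,550,568,570,630,  891, 967]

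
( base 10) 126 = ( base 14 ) 90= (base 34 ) 3o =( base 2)1111110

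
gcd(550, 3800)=50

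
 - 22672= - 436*52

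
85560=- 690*( - 124 ) 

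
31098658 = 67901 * 458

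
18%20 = 18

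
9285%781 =694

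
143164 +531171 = 674335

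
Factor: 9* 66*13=7722 = 2^1  *3^3 * 11^1 * 13^1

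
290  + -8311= - 8021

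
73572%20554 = 11910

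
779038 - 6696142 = -5917104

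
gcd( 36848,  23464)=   56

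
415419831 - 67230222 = 348189609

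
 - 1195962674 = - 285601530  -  910361144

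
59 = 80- 21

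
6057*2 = 12114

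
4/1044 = 1/261 = 0.00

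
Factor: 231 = 3^1*7^1*11^1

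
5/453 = 5/453 = 0.01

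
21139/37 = 571 + 12/37 = 571.32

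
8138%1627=3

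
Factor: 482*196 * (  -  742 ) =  - 70098224 = - 2^4*7^3 * 53^1*241^1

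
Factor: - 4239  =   - 3^3 * 157^1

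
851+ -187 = 664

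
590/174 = 295/87 = 3.39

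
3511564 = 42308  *83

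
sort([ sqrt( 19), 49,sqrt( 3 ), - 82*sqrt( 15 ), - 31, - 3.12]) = [-82 * sqrt( 15 ), - 31, - 3.12,sqrt(3),sqrt(19 ),49 ] 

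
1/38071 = 1/38071 =0.00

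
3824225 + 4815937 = 8640162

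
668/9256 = 167/2314 =0.07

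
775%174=79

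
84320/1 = 84320 = 84320.00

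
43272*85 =3678120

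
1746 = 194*9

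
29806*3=89418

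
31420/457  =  68 +344/457 = 68.75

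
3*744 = 2232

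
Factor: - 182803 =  -182803^1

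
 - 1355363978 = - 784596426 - 570767552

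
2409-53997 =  - 51588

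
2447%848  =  751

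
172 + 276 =448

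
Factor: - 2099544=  - 2^3*3^1*87481^1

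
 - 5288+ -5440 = -10728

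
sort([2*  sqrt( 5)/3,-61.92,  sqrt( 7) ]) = [ - 61.92,2*sqrt(5)/3,sqrt ( 7)]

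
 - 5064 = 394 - 5458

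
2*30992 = 61984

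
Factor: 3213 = 3^3*7^1*17^1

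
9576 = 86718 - 77142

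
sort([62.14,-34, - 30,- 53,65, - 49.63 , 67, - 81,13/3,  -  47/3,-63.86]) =[ - 81 , - 63.86, - 53, - 49.63,-34, - 30 , - 47/3, 13/3, 62.14, 65,67]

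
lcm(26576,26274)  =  2312112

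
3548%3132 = 416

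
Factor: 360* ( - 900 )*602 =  -195048000 = - 2^6*3^4*5^3*7^1 * 43^1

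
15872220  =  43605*364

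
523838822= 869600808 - 345761986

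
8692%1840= 1332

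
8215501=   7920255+295246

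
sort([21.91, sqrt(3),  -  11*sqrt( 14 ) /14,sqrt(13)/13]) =[ - 11*sqrt (14) /14,sqrt( 13 )/13, sqrt( 3 ),21.91 ] 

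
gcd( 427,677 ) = 1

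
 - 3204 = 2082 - 5286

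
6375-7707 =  - 1332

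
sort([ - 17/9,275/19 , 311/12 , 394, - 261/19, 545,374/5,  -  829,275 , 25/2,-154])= [-829, - 154, - 261/19, - 17/9 , 25/2,275/19,311/12  ,  374/5,275 , 394,545 ] 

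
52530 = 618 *85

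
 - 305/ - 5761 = 305/5761 = 0.05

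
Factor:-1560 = -2^3*3^1*5^1*13^1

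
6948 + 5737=12685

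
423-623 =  - 200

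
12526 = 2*6263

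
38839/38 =1022 + 3/38 = 1022.08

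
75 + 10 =85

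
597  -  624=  - 27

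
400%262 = 138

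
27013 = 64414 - 37401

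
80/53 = 80/53 = 1.51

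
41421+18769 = 60190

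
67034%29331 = 8372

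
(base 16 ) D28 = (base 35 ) 2q8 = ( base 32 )398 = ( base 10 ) 3368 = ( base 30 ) 3m8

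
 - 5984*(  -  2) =11968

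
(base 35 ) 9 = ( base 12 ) 9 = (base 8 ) 11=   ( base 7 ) 12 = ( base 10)9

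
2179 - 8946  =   - 6767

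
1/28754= 1/28754=   0.00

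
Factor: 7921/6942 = 89/78   =  2^( - 1)*3^( - 1)*13^ ( - 1)*89^1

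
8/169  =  8/169=0.05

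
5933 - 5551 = 382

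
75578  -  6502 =69076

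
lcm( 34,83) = 2822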